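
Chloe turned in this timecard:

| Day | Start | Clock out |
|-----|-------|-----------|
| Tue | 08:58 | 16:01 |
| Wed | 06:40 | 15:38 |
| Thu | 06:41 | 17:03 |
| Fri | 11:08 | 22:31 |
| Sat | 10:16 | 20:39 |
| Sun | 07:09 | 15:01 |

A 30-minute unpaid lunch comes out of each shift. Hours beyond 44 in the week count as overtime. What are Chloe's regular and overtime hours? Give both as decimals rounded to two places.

Tue: 08:58–16:01 = 7 h 3 min; less 30 min break → 6 h 33 min
Wed: 06:40–15:38 = 8 h 58 min; less 30 min break → 8 h 28 min
Thu: 06:41–17:03 = 10 h 22 min; less 30 min break → 9 h 52 min
Fri: 11:08–22:31 = 11 h 23 min; less 30 min break → 10 h 53 min
Sat: 10:16–20:39 = 10 h 23 min; less 30 min break → 9 h 53 min
Sun: 07:09–15:01 = 7 h 52 min; less 30 min break → 7 h 22 min
Total worked: 53 h 1 min = 53.02 h.
Threshold 44 h → overtime 9 h 1 min, regular 44 h 0 min.

Regular 44.00 hours, overtime 9.02 hours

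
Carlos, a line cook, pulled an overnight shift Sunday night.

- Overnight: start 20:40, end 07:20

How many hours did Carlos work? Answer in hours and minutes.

Overnight: 20:40 → midnight = 3 h 20 min; midnight → 07:20 = 7 h 20 min; span 10 h 40 min

10 h 40 min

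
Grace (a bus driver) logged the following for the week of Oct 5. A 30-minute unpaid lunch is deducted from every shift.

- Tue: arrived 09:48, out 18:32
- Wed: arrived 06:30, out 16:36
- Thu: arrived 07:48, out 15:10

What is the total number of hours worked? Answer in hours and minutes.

Tue: 09:48–18:32 = 8 h 44 min; less 30 min break → 8 h 14 min
Wed: 06:30–16:36 = 10 h 6 min; less 30 min break → 9 h 36 min
Thu: 07:48–15:10 = 7 h 22 min; less 30 min break → 6 h 52 min
Total: 8 h 14 min + 9 h 36 min + 6 h 52 min = 24 h 42 min.

24 h 42 min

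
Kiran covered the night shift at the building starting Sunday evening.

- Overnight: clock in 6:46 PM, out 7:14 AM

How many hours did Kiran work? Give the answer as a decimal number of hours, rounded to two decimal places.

Overnight: 6:46 PM → midnight = 5 h 14 min; midnight → 7:14 AM = 7 h 14 min; span 12 h 28 min

12.47 hours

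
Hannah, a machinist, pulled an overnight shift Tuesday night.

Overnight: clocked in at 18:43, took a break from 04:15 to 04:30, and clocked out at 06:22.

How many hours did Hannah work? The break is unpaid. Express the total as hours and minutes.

11 h 24 min

Overnight: 18:43 → midnight = 5 h 17 min; midnight → 06:22 = 6 h 22 min; span 11 h 39 min; less 15 min break → 11 h 24 min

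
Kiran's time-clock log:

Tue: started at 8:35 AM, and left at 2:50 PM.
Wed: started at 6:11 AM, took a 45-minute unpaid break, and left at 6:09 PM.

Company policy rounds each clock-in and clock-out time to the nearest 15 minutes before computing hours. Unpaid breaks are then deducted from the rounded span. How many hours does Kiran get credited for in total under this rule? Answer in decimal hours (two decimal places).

17.50 hours

Tue: in 8:35 AM→8:30 AM, out 2:50 PM→2:45 PM; 6 h 15 min
Wed: in 6:11 AM→6:15 AM, out 6:09 PM→6:15 PM; 12 h 0 min − 45 min = 11 h 15 min
Total credited: 17 h 30 min.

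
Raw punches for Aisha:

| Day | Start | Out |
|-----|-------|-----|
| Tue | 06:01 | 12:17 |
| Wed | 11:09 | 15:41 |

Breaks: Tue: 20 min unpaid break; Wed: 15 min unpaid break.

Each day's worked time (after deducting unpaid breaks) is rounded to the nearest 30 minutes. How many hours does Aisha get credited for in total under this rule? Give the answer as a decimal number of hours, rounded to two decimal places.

Tue: 06:01–12:17 = 6 h 16 min − 20 min = 5 h 56 min → rounds to 6 h 0 min
Wed: 11:09–15:41 = 4 h 32 min − 15 min = 4 h 17 min → rounds to 4 h 30 min
Total credited: 10 h 30 min.

10.50 hours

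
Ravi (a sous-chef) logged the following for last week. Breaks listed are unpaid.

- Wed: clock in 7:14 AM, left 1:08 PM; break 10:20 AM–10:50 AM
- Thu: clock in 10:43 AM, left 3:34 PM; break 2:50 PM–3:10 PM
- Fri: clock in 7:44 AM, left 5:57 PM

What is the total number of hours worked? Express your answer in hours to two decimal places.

Wed: 7:14 AM–1:08 PM = 5 h 54 min; less 30 min break → 5 h 24 min
Thu: 10:43 AM–3:34 PM = 4 h 51 min; less 20 min break → 4 h 31 min
Fri: 7:44 AM–5:57 PM = 10 h 13 min
Total: 5 h 24 min + 4 h 31 min + 10 h 13 min = 20 h 8 min.

20.13 hours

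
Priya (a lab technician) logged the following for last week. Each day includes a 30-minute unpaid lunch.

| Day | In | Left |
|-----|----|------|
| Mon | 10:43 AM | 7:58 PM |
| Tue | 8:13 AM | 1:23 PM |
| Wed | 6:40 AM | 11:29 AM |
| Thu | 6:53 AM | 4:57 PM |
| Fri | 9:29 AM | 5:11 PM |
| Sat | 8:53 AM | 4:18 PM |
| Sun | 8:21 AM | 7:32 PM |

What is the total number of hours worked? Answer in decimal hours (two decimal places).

52.10 hours

Mon: 10:43 AM–7:58 PM = 9 h 15 min; less 30 min break → 8 h 45 min
Tue: 8:13 AM–1:23 PM = 5 h 10 min; less 30 min break → 4 h 40 min
Wed: 6:40 AM–11:29 AM = 4 h 49 min; less 30 min break → 4 h 19 min
Thu: 6:53 AM–4:57 PM = 10 h 4 min; less 30 min break → 9 h 34 min
Fri: 9:29 AM–5:11 PM = 7 h 42 min; less 30 min break → 7 h 12 min
Sat: 8:53 AM–4:18 PM = 7 h 25 min; less 30 min break → 6 h 55 min
Sun: 8:21 AM–7:32 PM = 11 h 11 min; less 30 min break → 10 h 41 min
Total: 8 h 45 min + 4 h 40 min + 4 h 19 min + 9 h 34 min + 7 h 12 min + 6 h 55 min + 10 h 41 min = 52 h 6 min.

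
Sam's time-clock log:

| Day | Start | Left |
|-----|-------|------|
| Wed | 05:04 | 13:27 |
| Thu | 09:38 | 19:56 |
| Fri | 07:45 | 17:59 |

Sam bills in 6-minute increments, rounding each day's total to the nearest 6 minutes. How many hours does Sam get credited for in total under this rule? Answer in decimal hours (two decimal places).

Wed: 05:04–13:27 = 8 h 23 min → rounds to 8 h 24 min
Thu: 09:38–19:56 = 10 h 18 min → rounds to 10 h 18 min
Fri: 07:45–17:59 = 10 h 14 min → rounds to 10 h 12 min
Total credited: 28 h 54 min.

28.90 hours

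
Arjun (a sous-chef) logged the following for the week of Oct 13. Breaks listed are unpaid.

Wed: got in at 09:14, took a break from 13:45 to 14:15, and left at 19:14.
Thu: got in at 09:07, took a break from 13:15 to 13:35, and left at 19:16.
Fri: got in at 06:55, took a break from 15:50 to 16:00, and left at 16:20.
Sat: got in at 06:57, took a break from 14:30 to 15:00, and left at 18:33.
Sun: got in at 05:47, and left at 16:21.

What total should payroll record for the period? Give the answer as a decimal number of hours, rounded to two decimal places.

Wed: 09:14–19:14 = 10 h 0 min; less 30 min break → 9 h 30 min
Thu: 09:07–19:16 = 10 h 9 min; less 20 min break → 9 h 49 min
Fri: 06:55–16:20 = 9 h 25 min; less 10 min break → 9 h 15 min
Sat: 06:57–18:33 = 11 h 36 min; less 30 min break → 11 h 6 min
Sun: 05:47–16:21 = 10 h 34 min
Total: 9 h 30 min + 9 h 49 min + 9 h 15 min + 11 h 6 min + 10 h 34 min = 50 h 14 min.

50.23 hours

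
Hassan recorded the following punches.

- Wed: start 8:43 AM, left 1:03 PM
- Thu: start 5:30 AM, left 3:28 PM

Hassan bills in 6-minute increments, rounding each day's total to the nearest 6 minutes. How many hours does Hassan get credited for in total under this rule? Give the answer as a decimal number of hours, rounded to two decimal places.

14.30 hours

Wed: 8:43 AM–1:03 PM = 4 h 20 min → rounds to 4 h 18 min
Thu: 5:30 AM–3:28 PM = 9 h 58 min → rounds to 10 h 0 min
Total credited: 14 h 18 min.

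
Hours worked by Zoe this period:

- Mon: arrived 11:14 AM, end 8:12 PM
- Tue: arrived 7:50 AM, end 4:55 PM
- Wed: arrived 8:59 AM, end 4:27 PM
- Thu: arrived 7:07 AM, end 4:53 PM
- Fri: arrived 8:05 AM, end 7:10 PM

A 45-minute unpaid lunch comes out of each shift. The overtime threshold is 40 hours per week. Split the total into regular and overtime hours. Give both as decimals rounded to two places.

Regular 40.00 hours, overtime 2.62 hours

Mon: 11:14 AM–8:12 PM = 8 h 58 min; less 45 min break → 8 h 13 min
Tue: 7:50 AM–4:55 PM = 9 h 5 min; less 45 min break → 8 h 20 min
Wed: 8:59 AM–4:27 PM = 7 h 28 min; less 45 min break → 6 h 43 min
Thu: 7:07 AM–4:53 PM = 9 h 46 min; less 45 min break → 9 h 1 min
Fri: 8:05 AM–7:10 PM = 11 h 5 min; less 45 min break → 10 h 20 min
Total worked: 42 h 37 min = 42.62 h.
Threshold 40 h → overtime 2 h 37 min, regular 40 h 0 min.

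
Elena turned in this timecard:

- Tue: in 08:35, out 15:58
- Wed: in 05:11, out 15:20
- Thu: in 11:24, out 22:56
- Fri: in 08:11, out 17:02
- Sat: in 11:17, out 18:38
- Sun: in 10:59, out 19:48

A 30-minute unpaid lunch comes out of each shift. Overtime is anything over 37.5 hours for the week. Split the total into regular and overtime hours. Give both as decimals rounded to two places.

Tue: 08:35–15:58 = 7 h 23 min; less 30 min break → 6 h 53 min
Wed: 05:11–15:20 = 10 h 9 min; less 30 min break → 9 h 39 min
Thu: 11:24–22:56 = 11 h 32 min; less 30 min break → 11 h 2 min
Fri: 08:11–17:02 = 8 h 51 min; less 30 min break → 8 h 21 min
Sat: 11:17–18:38 = 7 h 21 min; less 30 min break → 6 h 51 min
Sun: 10:59–19:48 = 8 h 49 min; less 30 min break → 8 h 19 min
Total worked: 51 h 5 min = 51.08 h.
Threshold 37.5 h → overtime 13 h 35 min, regular 37 h 30 min.

Regular 37.50 hours, overtime 13.58 hours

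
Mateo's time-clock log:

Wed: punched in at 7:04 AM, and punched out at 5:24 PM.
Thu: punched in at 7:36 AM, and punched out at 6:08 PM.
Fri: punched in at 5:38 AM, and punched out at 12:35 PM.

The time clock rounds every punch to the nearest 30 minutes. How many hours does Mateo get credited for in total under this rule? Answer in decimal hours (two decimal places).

Wed: in 7:04 AM→7:00 AM, out 5:24 PM→5:30 PM; 10 h 30 min
Thu: in 7:36 AM→7:30 AM, out 6:08 PM→6:00 PM; 10 h 30 min
Fri: in 5:38 AM→5:30 AM, out 12:35 PM→12:30 PM; 7 h 0 min
Total credited: 28 h 0 min.

28.00 hours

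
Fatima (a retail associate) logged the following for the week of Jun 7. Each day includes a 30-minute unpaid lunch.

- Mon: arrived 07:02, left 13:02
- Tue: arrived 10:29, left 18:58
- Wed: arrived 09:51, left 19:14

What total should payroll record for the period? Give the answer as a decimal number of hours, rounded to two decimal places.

Mon: 07:02–13:02 = 6 h 0 min; less 30 min break → 5 h 30 min
Tue: 10:29–18:58 = 8 h 29 min; less 30 min break → 7 h 59 min
Wed: 09:51–19:14 = 9 h 23 min; less 30 min break → 8 h 53 min
Total: 5 h 30 min + 7 h 59 min + 8 h 53 min = 22 h 22 min.

22.37 hours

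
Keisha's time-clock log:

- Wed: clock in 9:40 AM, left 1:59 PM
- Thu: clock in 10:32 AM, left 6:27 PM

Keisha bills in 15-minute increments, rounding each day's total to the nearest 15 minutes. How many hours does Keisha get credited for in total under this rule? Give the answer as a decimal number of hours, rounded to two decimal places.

12.25 hours

Wed: 9:40 AM–1:59 PM = 4 h 19 min → rounds to 4 h 15 min
Thu: 10:32 AM–6:27 PM = 7 h 55 min → rounds to 8 h 0 min
Total credited: 12 h 15 min.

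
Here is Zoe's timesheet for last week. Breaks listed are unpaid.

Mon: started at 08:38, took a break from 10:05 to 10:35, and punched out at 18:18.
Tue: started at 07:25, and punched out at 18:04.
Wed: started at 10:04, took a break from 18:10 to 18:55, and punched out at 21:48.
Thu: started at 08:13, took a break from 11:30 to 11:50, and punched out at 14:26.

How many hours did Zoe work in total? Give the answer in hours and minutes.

Mon: 08:38–18:18 = 9 h 40 min; less 30 min break → 9 h 10 min
Tue: 07:25–18:04 = 10 h 39 min
Wed: 10:04–21:48 = 11 h 44 min; less 45 min break → 10 h 59 min
Thu: 08:13–14:26 = 6 h 13 min; less 20 min break → 5 h 53 min
Total: 9 h 10 min + 10 h 39 min + 10 h 59 min + 5 h 53 min = 36 h 41 min.

36 h 41 min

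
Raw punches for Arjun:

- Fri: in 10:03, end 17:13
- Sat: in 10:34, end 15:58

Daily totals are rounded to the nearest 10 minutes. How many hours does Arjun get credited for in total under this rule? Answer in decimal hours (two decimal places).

Fri: 10:03–17:13 = 7 h 10 min → rounds to 7 h 10 min
Sat: 10:34–15:58 = 5 h 24 min → rounds to 5 h 20 min
Total credited: 12 h 30 min.

12.50 hours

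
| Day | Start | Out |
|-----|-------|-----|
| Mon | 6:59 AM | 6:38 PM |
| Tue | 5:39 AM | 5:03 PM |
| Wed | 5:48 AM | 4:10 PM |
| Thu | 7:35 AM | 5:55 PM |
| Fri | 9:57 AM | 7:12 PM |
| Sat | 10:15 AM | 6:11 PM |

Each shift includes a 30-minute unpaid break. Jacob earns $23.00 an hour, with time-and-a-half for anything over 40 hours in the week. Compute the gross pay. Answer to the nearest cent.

Mon: 6:59 AM–6:38 PM = 11 h 39 min; less 30 min break → 11 h 9 min
Tue: 5:39 AM–5:03 PM = 11 h 24 min; less 30 min break → 10 h 54 min
Wed: 5:48 AM–4:10 PM = 10 h 22 min; less 30 min break → 9 h 52 min
Thu: 7:35 AM–5:55 PM = 10 h 20 min; less 30 min break → 9 h 50 min
Fri: 9:57 AM–7:12 PM = 9 h 15 min; less 30 min break → 8 h 45 min
Sat: 10:15 AM–6:11 PM = 7 h 56 min; less 30 min break → 7 h 26 min
Total worked: 57 h 56 min = 3476 min.
Regular 40 h 0 min = 2400 min at $23.00/h; overtime 17 h 56 min = 1076 min at $34.50/h.
Pay = (2400 × $23.00 + 1076 × $34.50) ÷ 60 = $1538.70.

$1538.70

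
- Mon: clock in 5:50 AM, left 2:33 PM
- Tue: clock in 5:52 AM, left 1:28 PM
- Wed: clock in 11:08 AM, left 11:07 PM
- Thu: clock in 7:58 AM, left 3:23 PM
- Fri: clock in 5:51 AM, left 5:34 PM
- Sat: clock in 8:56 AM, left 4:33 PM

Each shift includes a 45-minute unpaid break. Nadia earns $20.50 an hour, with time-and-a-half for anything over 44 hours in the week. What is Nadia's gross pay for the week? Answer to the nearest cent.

Mon: 5:50 AM–2:33 PM = 8 h 43 min; less 45 min break → 7 h 58 min
Tue: 5:52 AM–1:28 PM = 7 h 36 min; less 45 min break → 6 h 51 min
Wed: 11:08 AM–11:07 PM = 11 h 59 min; less 45 min break → 11 h 14 min
Thu: 7:58 AM–3:23 PM = 7 h 25 min; less 45 min break → 6 h 40 min
Fri: 5:51 AM–5:34 PM = 11 h 43 min; less 45 min break → 10 h 58 min
Sat: 8:56 AM–4:33 PM = 7 h 37 min; less 45 min break → 6 h 52 min
Total worked: 50 h 33 min = 3033 min.
Regular 44 h 0 min = 2640 min at $20.50/h; overtime 6 h 33 min = 393 min at $30.75/h.
Pay = (2640 × $20.50 + 393 × $30.75) ÷ 60 = $1103.41.

$1103.41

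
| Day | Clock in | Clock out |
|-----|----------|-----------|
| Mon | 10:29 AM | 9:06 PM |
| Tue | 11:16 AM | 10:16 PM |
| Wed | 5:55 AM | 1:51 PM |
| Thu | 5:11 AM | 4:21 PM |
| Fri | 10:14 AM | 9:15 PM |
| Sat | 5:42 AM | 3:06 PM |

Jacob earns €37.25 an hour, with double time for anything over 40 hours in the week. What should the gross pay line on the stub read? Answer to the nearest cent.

Mon: 10:29 AM–9:06 PM = 10 h 37 min
Tue: 11:16 AM–10:16 PM = 11 h 0 min
Wed: 5:55 AM–1:51 PM = 7 h 56 min
Thu: 5:11 AM–4:21 PM = 11 h 10 min
Fri: 10:14 AM–9:15 PM = 11 h 1 min
Sat: 5:42 AM–3:06 PM = 9 h 24 min
Total worked: 61 h 8 min = 3668 min.
Regular 40 h 0 min = 2400 min at €37.25/h; overtime 21 h 8 min = 1268 min at €74.50/h.
Pay = (2400 × €37.25 + 1268 × €74.50) ÷ 60 = €3064.43.

€3064.43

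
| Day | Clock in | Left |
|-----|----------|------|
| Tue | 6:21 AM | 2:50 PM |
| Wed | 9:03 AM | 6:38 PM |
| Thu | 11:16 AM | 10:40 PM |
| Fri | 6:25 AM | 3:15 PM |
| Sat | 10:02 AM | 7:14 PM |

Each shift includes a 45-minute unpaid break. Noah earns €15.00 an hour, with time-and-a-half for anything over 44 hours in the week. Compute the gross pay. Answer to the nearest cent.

€656.25

Tue: 6:21 AM–2:50 PM = 8 h 29 min; less 45 min break → 7 h 44 min
Wed: 9:03 AM–6:38 PM = 9 h 35 min; less 45 min break → 8 h 50 min
Thu: 11:16 AM–10:40 PM = 11 h 24 min; less 45 min break → 10 h 39 min
Fri: 6:25 AM–3:15 PM = 8 h 50 min; less 45 min break → 8 h 5 min
Sat: 10:02 AM–7:14 PM = 9 h 12 min; less 45 min break → 8 h 27 min
Total worked: 43 h 45 min = 2625 min.
Regular 43 h 45 min = 2625 min at €15.00/h; overtime 0 h 0 min = 0 min at €22.50/h.
Pay = (2625 × €15.00 + 0 × €22.50) ÷ 60 = €656.25.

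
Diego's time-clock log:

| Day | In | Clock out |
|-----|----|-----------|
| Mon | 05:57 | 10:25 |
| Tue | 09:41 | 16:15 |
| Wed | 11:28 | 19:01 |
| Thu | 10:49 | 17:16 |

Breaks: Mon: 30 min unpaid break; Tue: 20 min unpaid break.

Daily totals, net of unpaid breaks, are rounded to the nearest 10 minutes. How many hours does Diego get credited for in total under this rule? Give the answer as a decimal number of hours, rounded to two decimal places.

24.17 hours

Mon: 05:57–10:25 = 4 h 28 min − 30 min = 3 h 58 min → rounds to 4 h 0 min
Tue: 09:41–16:15 = 6 h 34 min − 20 min = 6 h 14 min → rounds to 6 h 10 min
Wed: 11:28–19:01 = 7 h 33 min → rounds to 7 h 30 min
Thu: 10:49–17:16 = 6 h 27 min → rounds to 6 h 30 min
Total credited: 24 h 10 min.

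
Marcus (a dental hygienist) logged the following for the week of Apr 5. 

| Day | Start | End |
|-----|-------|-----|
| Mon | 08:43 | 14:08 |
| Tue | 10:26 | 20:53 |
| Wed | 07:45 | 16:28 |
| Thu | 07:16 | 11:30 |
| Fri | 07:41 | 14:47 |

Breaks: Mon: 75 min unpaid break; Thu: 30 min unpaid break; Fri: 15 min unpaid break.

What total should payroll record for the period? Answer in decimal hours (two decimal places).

Mon: 08:43–14:08 = 5 h 25 min; less 75 min break → 4 h 10 min
Tue: 10:26–20:53 = 10 h 27 min
Wed: 07:45–16:28 = 8 h 43 min
Thu: 07:16–11:30 = 4 h 14 min; less 30 min break → 3 h 44 min
Fri: 07:41–14:47 = 7 h 6 min; less 15 min break → 6 h 51 min
Total: 4 h 10 min + 10 h 27 min + 8 h 43 min + 3 h 44 min + 6 h 51 min = 33 h 55 min.

33.92 hours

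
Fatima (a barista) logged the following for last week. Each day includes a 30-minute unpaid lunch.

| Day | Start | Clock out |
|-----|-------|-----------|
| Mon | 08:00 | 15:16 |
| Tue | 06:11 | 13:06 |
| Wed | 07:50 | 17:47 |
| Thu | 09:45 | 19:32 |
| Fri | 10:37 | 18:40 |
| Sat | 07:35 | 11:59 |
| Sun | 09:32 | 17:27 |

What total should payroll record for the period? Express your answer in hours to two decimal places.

Mon: 08:00–15:16 = 7 h 16 min; less 30 min break → 6 h 46 min
Tue: 06:11–13:06 = 6 h 55 min; less 30 min break → 6 h 25 min
Wed: 07:50–17:47 = 9 h 57 min; less 30 min break → 9 h 27 min
Thu: 09:45–19:32 = 9 h 47 min; less 30 min break → 9 h 17 min
Fri: 10:37–18:40 = 8 h 3 min; less 30 min break → 7 h 33 min
Sat: 07:35–11:59 = 4 h 24 min; less 30 min break → 3 h 54 min
Sun: 09:32–17:27 = 7 h 55 min; less 30 min break → 7 h 25 min
Total: 6 h 46 min + 6 h 25 min + 9 h 27 min + 9 h 17 min + 7 h 33 min + 3 h 54 min + 7 h 25 min = 50 h 47 min.

50.78 hours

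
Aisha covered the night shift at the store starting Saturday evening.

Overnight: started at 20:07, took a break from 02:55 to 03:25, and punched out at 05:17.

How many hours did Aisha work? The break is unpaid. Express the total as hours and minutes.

Overnight: 20:07 → midnight = 3 h 53 min; midnight → 05:17 = 5 h 17 min; span 9 h 10 min; less 30 min break → 8 h 40 min

8 h 40 min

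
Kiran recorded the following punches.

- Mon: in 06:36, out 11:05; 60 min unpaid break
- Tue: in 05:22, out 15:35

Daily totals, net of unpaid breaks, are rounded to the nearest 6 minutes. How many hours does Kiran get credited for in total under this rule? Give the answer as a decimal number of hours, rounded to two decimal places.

13.70 hours

Mon: 06:36–11:05 = 4 h 29 min − 60 min = 3 h 29 min → rounds to 3 h 30 min
Tue: 05:22–15:35 = 10 h 13 min → rounds to 10 h 12 min
Total credited: 13 h 42 min.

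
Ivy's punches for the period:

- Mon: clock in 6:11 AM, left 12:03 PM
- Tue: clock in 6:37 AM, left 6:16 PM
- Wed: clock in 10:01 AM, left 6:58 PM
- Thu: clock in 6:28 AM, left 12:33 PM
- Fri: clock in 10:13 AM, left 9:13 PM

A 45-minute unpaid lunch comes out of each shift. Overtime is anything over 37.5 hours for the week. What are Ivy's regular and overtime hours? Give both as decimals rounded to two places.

Regular 37.50 hours, overtime 2.30 hours

Mon: 6:11 AM–12:03 PM = 5 h 52 min; less 45 min break → 5 h 7 min
Tue: 6:37 AM–6:16 PM = 11 h 39 min; less 45 min break → 10 h 54 min
Wed: 10:01 AM–6:58 PM = 8 h 57 min; less 45 min break → 8 h 12 min
Thu: 6:28 AM–12:33 PM = 6 h 5 min; less 45 min break → 5 h 20 min
Fri: 10:13 AM–9:13 PM = 11 h 0 min; less 45 min break → 10 h 15 min
Total worked: 39 h 48 min = 39.80 h.
Threshold 37.5 h → overtime 2 h 18 min, regular 37 h 30 min.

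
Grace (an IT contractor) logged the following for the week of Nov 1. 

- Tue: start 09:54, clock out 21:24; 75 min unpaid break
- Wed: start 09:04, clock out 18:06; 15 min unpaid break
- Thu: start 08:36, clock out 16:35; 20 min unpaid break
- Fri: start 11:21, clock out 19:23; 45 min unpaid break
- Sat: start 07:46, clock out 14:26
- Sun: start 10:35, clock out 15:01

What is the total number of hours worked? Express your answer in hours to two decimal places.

45.07 hours

Tue: 09:54–21:24 = 11 h 30 min; less 75 min break → 10 h 15 min
Wed: 09:04–18:06 = 9 h 2 min; less 15 min break → 8 h 47 min
Thu: 08:36–16:35 = 7 h 59 min; less 20 min break → 7 h 39 min
Fri: 11:21–19:23 = 8 h 2 min; less 45 min break → 7 h 17 min
Sat: 07:46–14:26 = 6 h 40 min
Sun: 10:35–15:01 = 4 h 26 min
Total: 10 h 15 min + 8 h 47 min + 7 h 39 min + 7 h 17 min + 6 h 40 min + 4 h 26 min = 45 h 4 min.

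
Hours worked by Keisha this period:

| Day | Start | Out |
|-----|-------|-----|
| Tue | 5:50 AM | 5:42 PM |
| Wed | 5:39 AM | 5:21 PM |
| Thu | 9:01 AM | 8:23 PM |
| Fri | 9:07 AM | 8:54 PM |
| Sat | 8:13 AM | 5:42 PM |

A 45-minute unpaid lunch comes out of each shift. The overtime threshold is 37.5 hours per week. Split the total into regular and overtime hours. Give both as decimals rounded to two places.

Regular 37.50 hours, overtime 14.95 hours

Tue: 5:50 AM–5:42 PM = 11 h 52 min; less 45 min break → 11 h 7 min
Wed: 5:39 AM–5:21 PM = 11 h 42 min; less 45 min break → 10 h 57 min
Thu: 9:01 AM–8:23 PM = 11 h 22 min; less 45 min break → 10 h 37 min
Fri: 9:07 AM–8:54 PM = 11 h 47 min; less 45 min break → 11 h 2 min
Sat: 8:13 AM–5:42 PM = 9 h 29 min; less 45 min break → 8 h 44 min
Total worked: 52 h 27 min = 52.45 h.
Threshold 37.5 h → overtime 14 h 57 min, regular 37 h 30 min.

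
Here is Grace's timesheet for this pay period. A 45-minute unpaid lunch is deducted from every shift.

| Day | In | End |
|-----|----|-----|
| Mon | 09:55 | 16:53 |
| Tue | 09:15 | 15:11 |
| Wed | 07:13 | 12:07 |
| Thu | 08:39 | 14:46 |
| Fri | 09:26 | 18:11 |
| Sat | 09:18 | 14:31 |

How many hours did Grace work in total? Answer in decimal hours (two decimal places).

33.38 hours

Mon: 09:55–16:53 = 6 h 58 min; less 45 min break → 6 h 13 min
Tue: 09:15–15:11 = 5 h 56 min; less 45 min break → 5 h 11 min
Wed: 07:13–12:07 = 4 h 54 min; less 45 min break → 4 h 9 min
Thu: 08:39–14:46 = 6 h 7 min; less 45 min break → 5 h 22 min
Fri: 09:26–18:11 = 8 h 45 min; less 45 min break → 8 h 0 min
Sat: 09:18–14:31 = 5 h 13 min; less 45 min break → 4 h 28 min
Total: 6 h 13 min + 5 h 11 min + 4 h 9 min + 5 h 22 min + 8 h 0 min + 4 h 28 min = 33 h 23 min.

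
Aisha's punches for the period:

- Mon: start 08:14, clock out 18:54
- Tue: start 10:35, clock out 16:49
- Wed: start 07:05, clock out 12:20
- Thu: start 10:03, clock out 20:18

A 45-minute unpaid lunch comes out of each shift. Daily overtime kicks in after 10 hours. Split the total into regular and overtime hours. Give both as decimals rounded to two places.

Mon: 08:14–18:54 = 10 h 40 min; less 45 min break → 9 h 55 min
Tue: 10:35–16:49 = 6 h 14 min; less 45 min break → 5 h 29 min
Wed: 07:05–12:20 = 5 h 15 min; less 45 min break → 4 h 30 min
Thu: 10:03–20:18 = 10 h 15 min; less 45 min break → 9 h 30 min
Mon reg 9 h 55 min / OT 0 h 0 min; Tue reg 5 h 29 min / OT 0 h 0 min; Wed reg 4 h 30 min / OT 0 h 0 min; Thu reg 9 h 30 min / OT 0 h 0 min.
Totals: regular 29 h 24 min, overtime 0 h 0 min.

Regular 29.40 hours, overtime 0.00 hours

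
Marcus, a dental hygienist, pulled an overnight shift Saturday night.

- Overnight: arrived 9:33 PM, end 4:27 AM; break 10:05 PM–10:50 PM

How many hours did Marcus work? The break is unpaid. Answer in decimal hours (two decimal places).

6.15 hours

Overnight: 9:33 PM → midnight = 2 h 27 min; midnight → 4:27 AM = 4 h 27 min; span 6 h 54 min; less 45 min break → 6 h 9 min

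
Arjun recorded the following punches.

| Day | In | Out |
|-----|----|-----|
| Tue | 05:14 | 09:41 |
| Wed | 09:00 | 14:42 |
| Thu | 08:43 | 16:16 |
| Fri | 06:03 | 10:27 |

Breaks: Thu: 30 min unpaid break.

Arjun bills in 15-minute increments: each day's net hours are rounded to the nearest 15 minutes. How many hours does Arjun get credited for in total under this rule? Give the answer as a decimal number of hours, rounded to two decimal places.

Tue: 05:14–09:41 = 4 h 27 min → rounds to 4 h 30 min
Wed: 09:00–14:42 = 5 h 42 min → rounds to 5 h 45 min
Thu: 08:43–16:16 = 7 h 33 min − 30 min = 7 h 3 min → rounds to 7 h 0 min
Fri: 06:03–10:27 = 4 h 24 min → rounds to 4 h 30 min
Total credited: 21 h 45 min.

21.75 hours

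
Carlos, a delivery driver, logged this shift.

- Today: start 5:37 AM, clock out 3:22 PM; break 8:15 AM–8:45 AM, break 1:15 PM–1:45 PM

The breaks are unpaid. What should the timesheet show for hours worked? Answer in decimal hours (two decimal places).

8.75 hours

Today: 5:37 AM–3:22 PM = 9 h 45 min; less 60 min break → 8 h 45 min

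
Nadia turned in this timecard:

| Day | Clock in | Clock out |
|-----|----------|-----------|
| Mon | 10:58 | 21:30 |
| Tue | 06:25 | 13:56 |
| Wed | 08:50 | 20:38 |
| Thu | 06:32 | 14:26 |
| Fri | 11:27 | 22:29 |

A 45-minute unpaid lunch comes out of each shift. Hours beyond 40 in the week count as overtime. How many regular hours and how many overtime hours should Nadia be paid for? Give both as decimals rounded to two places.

Regular 40.00 hours, overtime 5.03 hours

Mon: 10:58–21:30 = 10 h 32 min; less 45 min break → 9 h 47 min
Tue: 06:25–13:56 = 7 h 31 min; less 45 min break → 6 h 46 min
Wed: 08:50–20:38 = 11 h 48 min; less 45 min break → 11 h 3 min
Thu: 06:32–14:26 = 7 h 54 min; less 45 min break → 7 h 9 min
Fri: 11:27–22:29 = 11 h 2 min; less 45 min break → 10 h 17 min
Total worked: 45 h 2 min = 45.03 h.
Threshold 40 h → overtime 5 h 2 min, regular 40 h 0 min.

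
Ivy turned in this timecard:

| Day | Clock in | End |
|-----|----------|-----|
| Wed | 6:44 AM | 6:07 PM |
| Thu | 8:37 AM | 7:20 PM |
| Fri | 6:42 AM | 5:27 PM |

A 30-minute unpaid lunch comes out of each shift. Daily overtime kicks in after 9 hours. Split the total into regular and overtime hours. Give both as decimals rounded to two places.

Regular 27.00 hours, overtime 4.35 hours

Wed: 6:44 AM–6:07 PM = 11 h 23 min; less 30 min break → 10 h 53 min
Thu: 8:37 AM–7:20 PM = 10 h 43 min; less 30 min break → 10 h 13 min
Fri: 6:42 AM–5:27 PM = 10 h 45 min; less 30 min break → 10 h 15 min
Wed reg 9 h 0 min / OT 1 h 53 min; Thu reg 9 h 0 min / OT 1 h 13 min; Fri reg 9 h 0 min / OT 1 h 15 min.
Totals: regular 27 h 0 min, overtime 4 h 21 min.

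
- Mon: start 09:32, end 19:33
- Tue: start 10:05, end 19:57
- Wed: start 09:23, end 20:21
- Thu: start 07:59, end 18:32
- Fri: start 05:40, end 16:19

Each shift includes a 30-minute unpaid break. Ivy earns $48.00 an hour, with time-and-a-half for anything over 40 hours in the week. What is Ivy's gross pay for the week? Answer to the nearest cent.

$2607.60

Mon: 09:32–19:33 = 10 h 1 min; less 30 min break → 9 h 31 min
Tue: 10:05–19:57 = 9 h 52 min; less 30 min break → 9 h 22 min
Wed: 09:23–20:21 = 10 h 58 min; less 30 min break → 10 h 28 min
Thu: 07:59–18:32 = 10 h 33 min; less 30 min break → 10 h 3 min
Fri: 05:40–16:19 = 10 h 39 min; less 30 min break → 10 h 9 min
Total worked: 49 h 33 min = 2973 min.
Regular 40 h 0 min = 2400 min at $48.00/h; overtime 9 h 33 min = 573 min at $72.00/h.
Pay = (2400 × $48.00 + 573 × $72.00) ÷ 60 = $2607.60.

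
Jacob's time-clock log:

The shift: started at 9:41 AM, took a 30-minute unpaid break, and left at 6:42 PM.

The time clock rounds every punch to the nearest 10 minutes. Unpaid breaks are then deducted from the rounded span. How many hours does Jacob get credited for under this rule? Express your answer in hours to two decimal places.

8.50 hours

The shift: in 9:41 AM→9:40 AM, out 6:42 PM→6:40 PM; 9 h 0 min − 30 min = 8 h 30 min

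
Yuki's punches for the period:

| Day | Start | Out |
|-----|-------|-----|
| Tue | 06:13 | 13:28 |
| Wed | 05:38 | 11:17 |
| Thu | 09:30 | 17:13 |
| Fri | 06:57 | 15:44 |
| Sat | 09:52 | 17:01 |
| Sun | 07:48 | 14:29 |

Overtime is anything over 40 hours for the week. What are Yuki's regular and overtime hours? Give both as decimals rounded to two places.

Tue: 06:13–13:28 = 7 h 15 min
Wed: 05:38–11:17 = 5 h 39 min
Thu: 09:30–17:13 = 7 h 43 min
Fri: 06:57–15:44 = 8 h 47 min
Sat: 09:52–17:01 = 7 h 9 min
Sun: 07:48–14:29 = 6 h 41 min
Total worked: 43 h 14 min = 43.23 h.
Threshold 40 h → overtime 3 h 14 min, regular 40 h 0 min.

Regular 40.00 hours, overtime 3.23 hours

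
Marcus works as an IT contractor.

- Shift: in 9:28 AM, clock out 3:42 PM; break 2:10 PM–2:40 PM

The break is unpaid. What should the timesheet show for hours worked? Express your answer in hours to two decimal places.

Shift: 9:28 AM–3:42 PM = 6 h 14 min; less 30 min break → 5 h 44 min

5.73 hours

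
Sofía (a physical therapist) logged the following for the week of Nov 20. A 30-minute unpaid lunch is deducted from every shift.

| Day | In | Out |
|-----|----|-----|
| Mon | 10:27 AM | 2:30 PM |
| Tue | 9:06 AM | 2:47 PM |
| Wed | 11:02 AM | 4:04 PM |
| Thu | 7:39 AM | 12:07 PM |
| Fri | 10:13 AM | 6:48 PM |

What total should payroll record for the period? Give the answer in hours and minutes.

Mon: 10:27 AM–2:30 PM = 4 h 3 min; less 30 min break → 3 h 33 min
Tue: 9:06 AM–2:47 PM = 5 h 41 min; less 30 min break → 5 h 11 min
Wed: 11:02 AM–4:04 PM = 5 h 2 min; less 30 min break → 4 h 32 min
Thu: 7:39 AM–12:07 PM = 4 h 28 min; less 30 min break → 3 h 58 min
Fri: 10:13 AM–6:48 PM = 8 h 35 min; less 30 min break → 8 h 5 min
Total: 3 h 33 min + 5 h 11 min + 4 h 32 min + 3 h 58 min + 8 h 5 min = 25 h 19 min.

25 h 19 min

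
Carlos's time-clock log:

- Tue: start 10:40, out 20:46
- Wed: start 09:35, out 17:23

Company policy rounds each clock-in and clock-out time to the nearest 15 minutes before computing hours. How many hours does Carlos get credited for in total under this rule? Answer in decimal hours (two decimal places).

Tue: in 10:40→10:45, out 20:46→20:45; 10 h 0 min
Wed: in 09:35→09:30, out 17:23→17:30; 8 h 0 min
Total credited: 18 h 0 min.

18.00 hours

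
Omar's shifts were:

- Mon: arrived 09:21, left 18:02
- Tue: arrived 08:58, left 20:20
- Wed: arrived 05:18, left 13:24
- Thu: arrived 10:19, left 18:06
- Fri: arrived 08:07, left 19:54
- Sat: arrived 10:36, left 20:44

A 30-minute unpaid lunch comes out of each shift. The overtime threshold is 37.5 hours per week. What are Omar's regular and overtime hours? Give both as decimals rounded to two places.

Regular 37.50 hours, overtime 17.35 hours

Mon: 09:21–18:02 = 8 h 41 min; less 30 min break → 8 h 11 min
Tue: 08:58–20:20 = 11 h 22 min; less 30 min break → 10 h 52 min
Wed: 05:18–13:24 = 8 h 6 min; less 30 min break → 7 h 36 min
Thu: 10:19–18:06 = 7 h 47 min; less 30 min break → 7 h 17 min
Fri: 08:07–19:54 = 11 h 47 min; less 30 min break → 11 h 17 min
Sat: 10:36–20:44 = 10 h 8 min; less 30 min break → 9 h 38 min
Total worked: 54 h 51 min = 54.85 h.
Threshold 37.5 h → overtime 17 h 21 min, regular 37 h 30 min.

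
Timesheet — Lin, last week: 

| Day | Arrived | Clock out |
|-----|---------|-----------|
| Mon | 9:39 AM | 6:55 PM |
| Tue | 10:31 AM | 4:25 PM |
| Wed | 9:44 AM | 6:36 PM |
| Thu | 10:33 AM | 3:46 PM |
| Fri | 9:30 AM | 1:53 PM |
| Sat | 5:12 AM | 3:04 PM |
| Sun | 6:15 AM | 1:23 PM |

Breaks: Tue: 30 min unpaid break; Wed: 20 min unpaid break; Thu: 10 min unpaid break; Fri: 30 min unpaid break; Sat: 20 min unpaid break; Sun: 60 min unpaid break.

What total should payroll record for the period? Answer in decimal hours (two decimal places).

47.80 hours

Mon: 9:39 AM–6:55 PM = 9 h 16 min
Tue: 10:31 AM–4:25 PM = 5 h 54 min; less 30 min break → 5 h 24 min
Wed: 9:44 AM–6:36 PM = 8 h 52 min; less 20 min break → 8 h 32 min
Thu: 10:33 AM–3:46 PM = 5 h 13 min; less 10 min break → 5 h 3 min
Fri: 9:30 AM–1:53 PM = 4 h 23 min; less 30 min break → 3 h 53 min
Sat: 5:12 AM–3:04 PM = 9 h 52 min; less 20 min break → 9 h 32 min
Sun: 6:15 AM–1:23 PM = 7 h 8 min; less 60 min break → 6 h 8 min
Total: 9 h 16 min + 5 h 24 min + 8 h 32 min + 5 h 3 min + 3 h 53 min + 9 h 32 min + 6 h 8 min = 47 h 48 min.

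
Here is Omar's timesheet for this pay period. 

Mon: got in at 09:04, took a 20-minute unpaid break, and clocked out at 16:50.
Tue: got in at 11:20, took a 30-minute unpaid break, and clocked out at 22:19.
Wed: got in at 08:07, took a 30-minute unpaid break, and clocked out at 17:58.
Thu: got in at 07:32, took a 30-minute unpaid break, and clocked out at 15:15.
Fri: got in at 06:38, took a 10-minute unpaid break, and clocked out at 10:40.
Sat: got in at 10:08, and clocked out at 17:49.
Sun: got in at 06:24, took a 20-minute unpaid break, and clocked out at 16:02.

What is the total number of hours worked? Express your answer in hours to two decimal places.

Mon: 09:04–16:50 = 7 h 46 min; less 20 min break → 7 h 26 min
Tue: 11:20–22:19 = 10 h 59 min; less 30 min break → 10 h 29 min
Wed: 08:07–17:58 = 9 h 51 min; less 30 min break → 9 h 21 min
Thu: 07:32–15:15 = 7 h 43 min; less 30 min break → 7 h 13 min
Fri: 06:38–10:40 = 4 h 2 min; less 10 min break → 3 h 52 min
Sat: 10:08–17:49 = 7 h 41 min
Sun: 06:24–16:02 = 9 h 38 min; less 20 min break → 9 h 18 min
Total: 7 h 26 min + 10 h 29 min + 9 h 21 min + 7 h 13 min + 3 h 52 min + 7 h 41 min + 9 h 18 min = 55 h 20 min.

55.33 hours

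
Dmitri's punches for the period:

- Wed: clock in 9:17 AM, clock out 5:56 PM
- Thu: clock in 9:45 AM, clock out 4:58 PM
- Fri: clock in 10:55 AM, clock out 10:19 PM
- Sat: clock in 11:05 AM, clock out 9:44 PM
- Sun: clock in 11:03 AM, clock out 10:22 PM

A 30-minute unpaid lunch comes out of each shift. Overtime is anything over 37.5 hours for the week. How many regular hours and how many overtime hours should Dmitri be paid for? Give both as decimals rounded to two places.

Regular 37.50 hours, overtime 9.23 hours

Wed: 9:17 AM–5:56 PM = 8 h 39 min; less 30 min break → 8 h 9 min
Thu: 9:45 AM–4:58 PM = 7 h 13 min; less 30 min break → 6 h 43 min
Fri: 10:55 AM–10:19 PM = 11 h 24 min; less 30 min break → 10 h 54 min
Sat: 11:05 AM–9:44 PM = 10 h 39 min; less 30 min break → 10 h 9 min
Sun: 11:03 AM–10:22 PM = 11 h 19 min; less 30 min break → 10 h 49 min
Total worked: 46 h 44 min = 46.73 h.
Threshold 37.5 h → overtime 9 h 14 min, regular 37 h 30 min.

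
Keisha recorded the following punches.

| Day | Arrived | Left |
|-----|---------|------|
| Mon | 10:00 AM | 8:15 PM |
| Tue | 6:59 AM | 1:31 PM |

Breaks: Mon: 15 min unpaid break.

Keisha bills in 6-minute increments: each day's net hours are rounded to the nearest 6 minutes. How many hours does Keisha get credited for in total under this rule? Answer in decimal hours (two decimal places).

Mon: 10:00 AM–8:15 PM = 10 h 15 min − 15 min = 10 h 0 min → rounds to 10 h 0 min
Tue: 6:59 AM–1:31 PM = 6 h 32 min → rounds to 6 h 30 min
Total credited: 16 h 30 min.

16.50 hours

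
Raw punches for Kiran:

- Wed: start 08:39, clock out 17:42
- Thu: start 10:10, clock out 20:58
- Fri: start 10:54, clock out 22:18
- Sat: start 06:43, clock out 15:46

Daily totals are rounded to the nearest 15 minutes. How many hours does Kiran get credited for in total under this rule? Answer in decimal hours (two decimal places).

40.25 hours

Wed: 08:39–17:42 = 9 h 3 min → rounds to 9 h 0 min
Thu: 10:10–20:58 = 10 h 48 min → rounds to 10 h 45 min
Fri: 10:54–22:18 = 11 h 24 min → rounds to 11 h 30 min
Sat: 06:43–15:46 = 9 h 3 min → rounds to 9 h 0 min
Total credited: 40 h 15 min.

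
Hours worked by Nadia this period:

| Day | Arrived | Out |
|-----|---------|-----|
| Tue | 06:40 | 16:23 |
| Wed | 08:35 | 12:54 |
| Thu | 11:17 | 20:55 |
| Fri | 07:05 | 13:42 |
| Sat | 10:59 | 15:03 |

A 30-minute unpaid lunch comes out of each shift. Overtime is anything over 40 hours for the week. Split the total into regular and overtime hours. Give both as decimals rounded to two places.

Regular 31.85 hours, overtime 0.00 hours

Tue: 06:40–16:23 = 9 h 43 min; less 30 min break → 9 h 13 min
Wed: 08:35–12:54 = 4 h 19 min; less 30 min break → 3 h 49 min
Thu: 11:17–20:55 = 9 h 38 min; less 30 min break → 9 h 8 min
Fri: 07:05–13:42 = 6 h 37 min; less 30 min break → 6 h 7 min
Sat: 10:59–15:03 = 4 h 4 min; less 30 min break → 3 h 34 min
Total worked: 31 h 51 min = 31.85 h.
Threshold 40 h → overtime 0 h 0 min, regular 31 h 51 min.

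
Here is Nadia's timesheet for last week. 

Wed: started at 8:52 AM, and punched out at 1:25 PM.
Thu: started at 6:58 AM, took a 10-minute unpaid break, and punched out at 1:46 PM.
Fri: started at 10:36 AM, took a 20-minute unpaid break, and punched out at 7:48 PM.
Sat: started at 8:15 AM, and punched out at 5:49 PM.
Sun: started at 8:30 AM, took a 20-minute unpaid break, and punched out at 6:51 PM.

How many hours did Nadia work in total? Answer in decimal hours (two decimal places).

Wed: 8:52 AM–1:25 PM = 4 h 33 min
Thu: 6:58 AM–1:46 PM = 6 h 48 min; less 10 min break → 6 h 38 min
Fri: 10:36 AM–7:48 PM = 9 h 12 min; less 20 min break → 8 h 52 min
Sat: 8:15 AM–5:49 PM = 9 h 34 min
Sun: 8:30 AM–6:51 PM = 10 h 21 min; less 20 min break → 10 h 1 min
Total: 4 h 33 min + 6 h 38 min + 8 h 52 min + 9 h 34 min + 10 h 1 min = 39 h 38 min.

39.63 hours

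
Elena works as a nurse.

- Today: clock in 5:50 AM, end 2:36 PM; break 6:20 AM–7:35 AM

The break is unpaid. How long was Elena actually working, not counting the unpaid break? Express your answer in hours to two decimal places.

Today: 5:50 AM–2:36 PM = 8 h 46 min; less 75 min break → 7 h 31 min

7.52 hours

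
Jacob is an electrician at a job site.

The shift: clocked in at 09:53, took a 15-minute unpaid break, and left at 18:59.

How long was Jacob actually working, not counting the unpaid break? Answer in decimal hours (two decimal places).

8.85 hours

The shift: 09:53–18:59 = 9 h 6 min; less 15 min break → 8 h 51 min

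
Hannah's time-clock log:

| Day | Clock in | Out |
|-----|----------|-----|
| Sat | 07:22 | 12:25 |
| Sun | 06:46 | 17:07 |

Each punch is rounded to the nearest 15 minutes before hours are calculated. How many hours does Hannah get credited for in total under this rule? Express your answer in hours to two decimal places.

Sat: in 07:22→07:15, out 12:25→12:30; 5 h 15 min
Sun: in 06:46→06:45, out 17:07→17:00; 10 h 15 min
Total credited: 15 h 30 min.

15.50 hours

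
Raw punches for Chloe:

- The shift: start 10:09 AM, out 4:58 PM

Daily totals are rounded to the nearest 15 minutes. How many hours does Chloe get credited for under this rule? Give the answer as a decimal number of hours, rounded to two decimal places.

6.75 hours

The shift: 10:09 AM–4:58 PM = 6 h 49 min → rounds to 6 h 45 min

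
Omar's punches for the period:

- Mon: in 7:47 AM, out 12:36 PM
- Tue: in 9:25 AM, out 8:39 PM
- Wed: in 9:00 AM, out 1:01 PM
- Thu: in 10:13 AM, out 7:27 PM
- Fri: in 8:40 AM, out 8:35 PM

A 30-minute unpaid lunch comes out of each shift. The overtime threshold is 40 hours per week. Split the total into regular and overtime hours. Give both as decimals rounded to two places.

Regular 38.72 hours, overtime 0.00 hours

Mon: 7:47 AM–12:36 PM = 4 h 49 min; less 30 min break → 4 h 19 min
Tue: 9:25 AM–8:39 PM = 11 h 14 min; less 30 min break → 10 h 44 min
Wed: 9:00 AM–1:01 PM = 4 h 1 min; less 30 min break → 3 h 31 min
Thu: 10:13 AM–7:27 PM = 9 h 14 min; less 30 min break → 8 h 44 min
Fri: 8:40 AM–8:35 PM = 11 h 55 min; less 30 min break → 11 h 25 min
Total worked: 38 h 43 min = 38.72 h.
Threshold 40 h → overtime 0 h 0 min, regular 38 h 43 min.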